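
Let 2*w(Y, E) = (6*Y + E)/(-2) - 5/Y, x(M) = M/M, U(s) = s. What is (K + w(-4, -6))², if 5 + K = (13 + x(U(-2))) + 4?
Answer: 28561/64 ≈ 446.27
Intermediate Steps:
x(M) = 1
K = 13 (K = -5 + ((13 + 1) + 4) = -5 + (14 + 4) = -5 + 18 = 13)
w(Y, E) = -5/(2*Y) - 3*Y/2 - E/4 (w(Y, E) = ((6*Y + E)/(-2) - 5/Y)/2 = ((E + 6*Y)*(-½) - 5/Y)/2 = ((-3*Y - E/2) - 5/Y)/2 = (-5/Y - 3*Y - E/2)/2 = -5/(2*Y) - 3*Y/2 - E/4)
(K + w(-4, -6))² = (13 + (¼)*(-10 - 1*(-4)*(-6 + 6*(-4)))/(-4))² = (13 + (¼)*(-¼)*(-10 - 1*(-4)*(-6 - 24)))² = (13 + (¼)*(-¼)*(-10 - 1*(-4)*(-30)))² = (13 + (¼)*(-¼)*(-10 - 120))² = (13 + (¼)*(-¼)*(-130))² = (13 + 65/8)² = (169/8)² = 28561/64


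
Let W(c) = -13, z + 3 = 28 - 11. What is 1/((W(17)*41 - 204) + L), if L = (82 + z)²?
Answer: 1/8479 ≈ 0.00011794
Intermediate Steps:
z = 14 (z = -3 + (28 - 11) = -3 + 17 = 14)
L = 9216 (L = (82 + 14)² = 96² = 9216)
1/((W(17)*41 - 204) + L) = 1/((-13*41 - 204) + 9216) = 1/((-533 - 204) + 9216) = 1/(-737 + 9216) = 1/8479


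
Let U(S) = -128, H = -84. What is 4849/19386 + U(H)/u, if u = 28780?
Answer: 34268203/139482270 ≈ 0.24568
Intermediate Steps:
4849/19386 + U(H)/u = 4849/19386 - 128/28780 = 4849*(1/19386) - 128*1/28780 = 4849/19386 - 32/7195 = 34268203/139482270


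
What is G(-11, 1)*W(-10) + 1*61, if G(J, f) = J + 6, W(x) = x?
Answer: 111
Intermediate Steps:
G(J, f) = 6 + J
G(-11, 1)*W(-10) + 1*61 = (6 - 11)*(-10) + 1*61 = -5*(-10) + 61 = 50 + 61 = 111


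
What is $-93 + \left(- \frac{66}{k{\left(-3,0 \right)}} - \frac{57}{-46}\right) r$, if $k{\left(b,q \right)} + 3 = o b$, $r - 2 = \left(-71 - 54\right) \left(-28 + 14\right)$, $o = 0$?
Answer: $\frac{934305}{23} \approx 40622.0$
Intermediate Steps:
$r = 1752$ ($r = 2 + \left(-71 - 54\right) \left(-28 + 14\right) = 2 - -1750 = 2 + 1750 = 1752$)
$k{\left(b,q \right)} = -3$ ($k{\left(b,q \right)} = -3 + 0 b = -3 + 0 = -3$)
$-93 + \left(- \frac{66}{k{\left(-3,0 \right)}} - \frac{57}{-46}\right) r = -93 + \left(- \frac{66}{-3} - \frac{57}{-46}\right) 1752 = -93 + \left(\left(-66\right) \left(- \frac{1}{3}\right) - - \frac{57}{46}\right) 1752 = -93 + \left(22 + \frac{57}{46}\right) 1752 = -93 + \frac{1069}{46} \cdot 1752 = -93 + \frac{936444}{23} = \frac{934305}{23}$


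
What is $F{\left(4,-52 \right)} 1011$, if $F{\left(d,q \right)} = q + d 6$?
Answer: $-28308$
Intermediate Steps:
$F{\left(d,q \right)} = q + 6 d$
$F{\left(4,-52 \right)} 1011 = \left(-52 + 6 \cdot 4\right) 1011 = \left(-52 + 24\right) 1011 = \left(-28\right) 1011 = -28308$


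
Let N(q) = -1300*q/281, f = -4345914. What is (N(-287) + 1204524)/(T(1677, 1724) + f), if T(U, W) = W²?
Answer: -169422172/193010189 ≈ -0.87779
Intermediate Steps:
N(q) = -1300*q/281
(N(-287) + 1204524)/(T(1677, 1724) + f) = (-1300/281*(-287) + 1204524)/(1724² - 4345914) = (373100/281 + 1204524)/(2972176 - 4345914) = (338844344/281)/(-1373738) = (338844344/281)*(-1/1373738) = -169422172/193010189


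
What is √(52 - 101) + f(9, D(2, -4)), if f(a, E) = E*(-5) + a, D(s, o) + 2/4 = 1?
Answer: 13/2 + 7*I ≈ 6.5 + 7.0*I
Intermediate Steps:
D(s, o) = ½ (D(s, o) = -½ + 1 = ½)
f(a, E) = a - 5*E (f(a, E) = -5*E + a = a - 5*E)
√(52 - 101) + f(9, D(2, -4)) = √(52 - 101) + (9 - 5*½) = √(-49) + (9 - 5/2) = 7*I + 13/2 = 13/2 + 7*I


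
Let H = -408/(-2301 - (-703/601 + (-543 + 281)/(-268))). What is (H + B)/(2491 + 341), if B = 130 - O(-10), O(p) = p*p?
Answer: 931942627/87458420136 ≈ 0.010656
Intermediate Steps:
O(p) = p²
B = 30 (B = 130 - 1*(-10)² = 130 - 1*100 = 130 - 100 = 30)
H = 10952624/61764421 (H = -408/(-2301 - (-703*1/601 - 262*(-1/268))) = -408/(-2301 - (-703/601 + 131/134)) = -408/(-2301 - 1*(-15471/80534)) = -408/(-2301 + 15471/80534) = -408/(-185293263/80534) = -408*(-80534/185293263) = 10952624/61764421 ≈ 0.17733)
(H + B)/(2491 + 341) = (10952624/61764421 + 30)/(2491 + 341) = (1863885254/61764421)/2832 = (1863885254/61764421)*(1/2832) = 931942627/87458420136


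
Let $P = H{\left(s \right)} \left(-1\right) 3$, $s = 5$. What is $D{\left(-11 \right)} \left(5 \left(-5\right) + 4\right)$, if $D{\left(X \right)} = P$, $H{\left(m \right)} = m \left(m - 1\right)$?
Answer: $1260$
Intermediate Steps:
$H{\left(m \right)} = m \left(-1 + m\right)$
$P = -60$ ($P = 5 \left(-1 + 5\right) \left(-1\right) 3 = 5 \cdot 4 \left(-1\right) 3 = 20 \left(-1\right) 3 = \left(-20\right) 3 = -60$)
$D{\left(X \right)} = -60$
$D{\left(-11 \right)} \left(5 \left(-5\right) + 4\right) = - 60 \left(5 \left(-5\right) + 4\right) = - 60 \left(-25 + 4\right) = \left(-60\right) \left(-21\right) = 1260$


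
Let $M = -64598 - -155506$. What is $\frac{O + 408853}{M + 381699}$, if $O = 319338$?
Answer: $\frac{728191}{472607} \approx 1.5408$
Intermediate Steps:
$M = 90908$ ($M = -64598 + 155506 = 90908$)
$\frac{O + 408853}{M + 381699} = \frac{319338 + 408853}{90908 + 381699} = \frac{728191}{472607}$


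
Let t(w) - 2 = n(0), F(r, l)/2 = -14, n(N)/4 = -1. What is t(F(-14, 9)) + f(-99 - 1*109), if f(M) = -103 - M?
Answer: 103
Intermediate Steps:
n(N) = -4 (n(N) = 4*(-1) = -4)
F(r, l) = -28 (F(r, l) = 2*(-14) = -28)
t(w) = -2 (t(w) = 2 - 4 = -2)
t(F(-14, 9)) + f(-99 - 1*109) = -2 + (-103 - (-99 - 1*109)) = -2 + (-103 - (-99 - 109)) = -2 + (-103 - 1*(-208)) = -2 + (-103 + 208) = -2 + 105 = 103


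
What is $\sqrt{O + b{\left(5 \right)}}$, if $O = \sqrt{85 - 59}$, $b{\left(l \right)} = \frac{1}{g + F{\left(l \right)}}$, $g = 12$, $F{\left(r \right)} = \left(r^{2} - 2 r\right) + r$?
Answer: $\frac{\sqrt{2 + 64 \sqrt{26}}}{8} \approx 2.265$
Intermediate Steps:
$F{\left(r \right)} = r^{2} - r$
$b{\left(l \right)} = \frac{1}{12 + l \left(-1 + l\right)}$
$O = \sqrt{26} \approx 5.099$
$\sqrt{O + b{\left(5 \right)}} = \sqrt{\sqrt{26} + \frac{1}{12 + 5 \left(-1 + 5\right)}} = \sqrt{\sqrt{26} + \frac{1}{12 + 5 \cdot 4}} = \sqrt{\sqrt{26} + \frac{1}{12 + 20}} = \sqrt{\sqrt{26} + \frac{1}{32}} = \sqrt{\frac{1}{32} + \sqrt{26}}$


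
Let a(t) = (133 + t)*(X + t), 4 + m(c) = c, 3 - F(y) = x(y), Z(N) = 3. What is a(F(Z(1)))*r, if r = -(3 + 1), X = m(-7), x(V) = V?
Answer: 5852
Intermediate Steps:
F(y) = 3 - y
m(c) = -4 + c
X = -11 (X = -4 - 7 = -11)
r = -4 (r = -1*4 = -4)
a(t) = (-11 + t)*(133 + t) (a(t) = (133 + t)*(-11 + t) = (-11 + t)*(133 + t))
a(F(Z(1)))*r = (-1463 + (3 - 1*3)² + 122*(3 - 1*3))*(-4) = (-1463 + (3 - 3)² + 122*(3 - 3))*(-4) = (-1463 + 0² + 122*0)*(-4) = (-1463 + 0 + 0)*(-4) = -1463*(-4) = 5852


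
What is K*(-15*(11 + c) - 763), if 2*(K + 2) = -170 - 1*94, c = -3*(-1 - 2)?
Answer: 142442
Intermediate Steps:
c = 9 (c = -3*(-3) = 9)
K = -134 (K = -2 + (-170 - 1*94)/2 = -2 + (-170 - 94)/2 = -2 + (½)*(-264) = -2 - 132 = -134)
K*(-15*(11 + c) - 763) = -134*(-15*(11 + 9) - 763) = -134*(-15*20 - 763) = -134*(-300 - 763) = -134*(-1063) = 142442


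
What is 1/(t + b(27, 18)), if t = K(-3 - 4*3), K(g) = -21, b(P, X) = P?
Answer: ⅙ ≈ 0.16667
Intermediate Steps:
t = -21
1/(t + b(27, 18)) = 1/(-21 + 27) = 1/6 = ⅙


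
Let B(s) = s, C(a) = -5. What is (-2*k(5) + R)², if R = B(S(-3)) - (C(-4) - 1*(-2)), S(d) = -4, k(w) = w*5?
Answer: 2601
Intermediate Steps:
k(w) = 5*w
R = -1 (R = -4 - (-5 - 1*(-2)) = -4 - (-5 + 2) = -4 - 1*(-3) = -4 + 3 = -1)
(-2*k(5) + R)² = (-10*5 - 1)² = (-2*25 - 1)² = (-50 - 1)² = (-51)² = 2601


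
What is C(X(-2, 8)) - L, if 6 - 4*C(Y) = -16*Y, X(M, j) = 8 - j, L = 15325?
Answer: -30647/2 ≈ -15324.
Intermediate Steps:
C(Y) = 3/2 + 4*Y (C(Y) = 3/2 - (-4)*Y = 3/2 + 4*Y)
C(X(-2, 8)) - L = (3/2 + 4*(8 - 1*8)) - 1*15325 = (3/2 + 4*(8 - 8)) - 15325 = (3/2 + 4*0) - 15325 = (3/2 + 0) - 15325 = 3/2 - 15325 = -30647/2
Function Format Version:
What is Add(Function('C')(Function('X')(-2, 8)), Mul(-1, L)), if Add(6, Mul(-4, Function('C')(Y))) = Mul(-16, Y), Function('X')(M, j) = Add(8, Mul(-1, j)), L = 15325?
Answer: Rational(-30647, 2) ≈ -15324.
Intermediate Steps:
Function('C')(Y) = Add(Rational(3, 2), Mul(4, Y)) (Function('C')(Y) = Add(Rational(3, 2), Mul(Rational(-1, 4), Mul(-16, Y))) = Add(Rational(3, 2), Mul(4, Y)))
Add(Function('C')(Function('X')(-2, 8)), Mul(-1, L)) = Add(Add(Rational(3, 2), Mul(4, Add(8, Mul(-1, 8)))), Mul(-1, 15325)) = Add(Add(Rational(3, 2), Mul(4, Add(8, -8))), -15325) = Add(Add(Rational(3, 2), Mul(4, 0)), -15325) = Add(Add(Rational(3, 2), 0), -15325) = Add(Rational(3, 2), -15325) = Rational(-30647, 2)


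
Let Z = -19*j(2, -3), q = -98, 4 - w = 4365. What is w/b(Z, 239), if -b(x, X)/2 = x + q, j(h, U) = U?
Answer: -4361/82 ≈ -53.183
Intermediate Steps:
w = -4361 (w = 4 - 1*4365 = 4 - 4365 = -4361)
Z = 57 (Z = -19*(-3) = 57)
b(x, X) = 196 - 2*x (b(x, X) = -2*(x - 98) = -2*(-98 + x) = 196 - 2*x)
w/b(Z, 239) = -4361/(196 - 2*57) = -4361/(196 - 114) = -4361/82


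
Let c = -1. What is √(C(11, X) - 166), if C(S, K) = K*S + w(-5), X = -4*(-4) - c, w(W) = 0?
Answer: √21 ≈ 4.5826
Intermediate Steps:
X = 17 (X = -4*(-4) - 1*(-1) = 16 + 1 = 17)
C(S, K) = K*S (C(S, K) = K*S + 0 = K*S)
√(C(11, X) - 166) = √(17*11 - 166) = √(187 - 166) = √21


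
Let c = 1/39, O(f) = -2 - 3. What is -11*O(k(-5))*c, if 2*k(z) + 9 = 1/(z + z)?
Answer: 55/39 ≈ 1.4103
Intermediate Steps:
k(z) = -9/2 + 1/(4*z) (k(z) = -9/2 + 1/(2*(z + z)) = -9/2 + 1/(2*((2*z))) = -9/2 + (1/(2*z))/2 = -9/2 + 1/(4*z))
O(f) = -5
c = 1/39 ≈ 0.025641
-11*O(k(-5))*c = -11*(-5)/39 = -(-55)/39 = -1*(-55/39) = 55/39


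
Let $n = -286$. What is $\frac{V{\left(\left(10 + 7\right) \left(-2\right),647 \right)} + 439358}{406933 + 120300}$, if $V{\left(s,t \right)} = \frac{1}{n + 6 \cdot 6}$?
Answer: $\frac{15691357}{18829750} \approx 0.83333$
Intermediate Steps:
$V{\left(s,t \right)} = - \frac{1}{250}$ ($V{\left(s,t \right)} = \frac{1}{-286 + 6 \cdot 6} = \frac{1}{-286 + 36} = \frac{1}{-250} = - \frac{1}{250}$)
$\frac{V{\left(\left(10 + 7\right) \left(-2\right),647 \right)} + 439358}{406933 + 120300} = \frac{- \frac{1}{250} + 439358}{406933 + 120300} = \frac{109839499}{250 \cdot 527233} = \frac{109839499}{250} \cdot \frac{1}{527233} = \frac{15691357}{18829750}$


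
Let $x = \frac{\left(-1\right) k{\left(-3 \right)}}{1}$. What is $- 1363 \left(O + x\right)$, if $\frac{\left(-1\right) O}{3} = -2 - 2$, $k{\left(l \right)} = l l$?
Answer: $-4089$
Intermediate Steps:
$k{\left(l \right)} = l^{2}$
$O = 12$ ($O = - 3 \left(-2 - 2\right) = \left(-3\right) \left(-4\right) = 12$)
$x = -9$ ($x = \frac{\left(-1\right) \left(-3\right)^{2}}{1} = \left(-1\right) 9 \cdot 1 = \left(-9\right) 1 = -9$)
$- 1363 \left(O + x\right) = - 1363 \left(12 - 9\right) = \left(-1363\right) 3 = -4089$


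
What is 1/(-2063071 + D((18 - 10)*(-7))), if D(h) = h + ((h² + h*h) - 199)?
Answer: -1/2057054 ≈ -4.8613e-7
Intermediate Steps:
D(h) = -199 + h + 2*h² (D(h) = h + ((h² + h²) - 199) = h + (2*h² - 199) = h + (-199 + 2*h²) = -199 + h + 2*h²)
1/(-2063071 + D((18 - 10)*(-7))) = 1/(-2063071 + (-199 + (18 - 10)*(-7) + 2*((18 - 10)*(-7))²)) = 1/(-2063071 + (-199 + 8*(-7) + 2*(8*(-7))²)) = 1/(-2063071 + (-199 - 56 + 2*(-56)²)) = 1/(-2063071 + (-199 - 56 + 2*3136)) = 1/(-2063071 + (-199 - 56 + 6272)) = 1/(-2063071 + 6017) = 1/(-2057054) = -1/2057054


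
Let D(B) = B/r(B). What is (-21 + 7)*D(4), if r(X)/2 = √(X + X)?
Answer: -7*√2 ≈ -9.8995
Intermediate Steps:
r(X) = 2*√2*√X (r(X) = 2*√(X + X) = 2*√(2*X) = 2*(√2*√X) = 2*√2*√X)
D(B) = √2*√B/4 (D(B) = B/((2*√2*√B)) = B*(√2/(4*√B)) = √2*√B/4)
(-21 + 7)*D(4) = (-21 + 7)*(√2*√4/4) = -7*√2*2/2 = -7*√2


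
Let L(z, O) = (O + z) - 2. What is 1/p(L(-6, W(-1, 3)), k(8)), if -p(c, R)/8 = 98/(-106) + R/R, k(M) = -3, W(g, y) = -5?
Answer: -53/32 ≈ -1.6563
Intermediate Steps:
L(z, O) = -2 + O + z
p(c, R) = -32/53 (p(c, R) = -8*(98/(-106) + R/R) = -8*(98*(-1/106) + 1) = -8*(-49/53 + 1) = -8*4/53 = -32/53)
1/p(L(-6, W(-1, 3)), k(8)) = 1/(-32/53) = -53/32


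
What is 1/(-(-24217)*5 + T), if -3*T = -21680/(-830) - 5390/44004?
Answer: 5478498/663316453679 ≈ 8.2593e-6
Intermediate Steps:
T = -47476651/5478498 (T = -(-21680/(-830) - 5390/44004)/3 = -(-21680*(-1/830) - 5390*1/44004)/3 = -(2168/83 - 2695/22002)/3 = -⅓*47476651/1826166 = -47476651/5478498 ≈ -8.6660)
1/(-(-24217)*5 + T) = 1/(-(-24217)*5 - 47476651/5478498) = 1/(-1*(-121085) - 47476651/5478498) = 1/(121085 - 47476651/5478498) = 1/(663316453679/5478498) = 5478498/663316453679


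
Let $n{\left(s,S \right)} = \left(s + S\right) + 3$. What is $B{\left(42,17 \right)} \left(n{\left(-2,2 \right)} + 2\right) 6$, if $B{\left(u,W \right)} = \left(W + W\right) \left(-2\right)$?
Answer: $-2040$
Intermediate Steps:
$B{\left(u,W \right)} = - 4 W$ ($B{\left(u,W \right)} = 2 W \left(-2\right) = - 4 W$)
$n{\left(s,S \right)} = 3 + S + s$ ($n{\left(s,S \right)} = \left(S + s\right) + 3 = 3 + S + s$)
$B{\left(42,17 \right)} \left(n{\left(-2,2 \right)} + 2\right) 6 = \left(-4\right) 17 \left(\left(3 + 2 - 2\right) + 2\right) 6 = - 68 \left(3 + 2\right) 6 = - 68 \cdot 5 \cdot 6 = \left(-68\right) 30 = -2040$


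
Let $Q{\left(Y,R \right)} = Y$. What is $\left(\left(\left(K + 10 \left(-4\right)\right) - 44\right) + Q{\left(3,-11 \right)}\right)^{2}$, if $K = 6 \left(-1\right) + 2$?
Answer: $7225$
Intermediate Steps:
$K = -4$ ($K = -6 + 2 = -4$)
$\left(\left(\left(K + 10 \left(-4\right)\right) - 44\right) + Q{\left(3,-11 \right)}\right)^{2} = \left(\left(\left(-4 + 10 \left(-4\right)\right) - 44\right) + 3\right)^{2} = \left(\left(\left(-4 - 40\right) - 44\right) + 3\right)^{2} = \left(\left(-44 - 44\right) + 3\right)^{2} = \left(-88 + 3\right)^{2} = \left(-85\right)^{2} = 7225$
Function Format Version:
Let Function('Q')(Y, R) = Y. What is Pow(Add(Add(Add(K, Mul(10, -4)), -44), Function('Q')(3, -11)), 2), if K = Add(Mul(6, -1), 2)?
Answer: 7225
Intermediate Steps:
K = -4 (K = Add(-6, 2) = -4)
Pow(Add(Add(Add(K, Mul(10, -4)), -44), Function('Q')(3, -11)), 2) = Pow(Add(Add(Add(-4, Mul(10, -4)), -44), 3), 2) = Pow(Add(Add(Add(-4, -40), -44), 3), 2) = Pow(Add(Add(-44, -44), 3), 2) = Pow(Add(-88, 3), 2) = Pow(-85, 2) = 7225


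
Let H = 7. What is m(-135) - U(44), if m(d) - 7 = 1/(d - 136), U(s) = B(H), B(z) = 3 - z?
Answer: 2980/271 ≈ 10.996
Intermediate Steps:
U(s) = -4 (U(s) = 3 - 1*7 = 3 - 7 = -4)
m(d) = 7 + 1/(-136 + d) (m(d) = 7 + 1/(d - 136) = 7 + 1/(-136 + d))
m(-135) - U(44) = (-951 + 7*(-135))/(-136 - 135) - 1*(-4) = (-951 - 945)/(-271) + 4 = -1/271*(-1896) + 4 = 1896/271 + 4 = 2980/271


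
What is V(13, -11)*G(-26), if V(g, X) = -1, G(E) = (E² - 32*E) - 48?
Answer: -1460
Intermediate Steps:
G(E) = -48 + E² - 32*E
V(13, -11)*G(-26) = -(-48 + (-26)² - 32*(-26)) = -(-48 + 676 + 832) = -1*1460 = -1460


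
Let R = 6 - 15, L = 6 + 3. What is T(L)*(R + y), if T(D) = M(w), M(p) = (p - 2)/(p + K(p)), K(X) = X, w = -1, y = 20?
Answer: 33/2 ≈ 16.500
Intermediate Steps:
L = 9
R = -9
M(p) = (-2 + p)/(2*p) (M(p) = (p - 2)/(p + p) = (-2 + p)/((2*p)) = (-2 + p)*(1/(2*p)) = (-2 + p)/(2*p))
T(D) = 3/2 (T(D) = (½)*(-2 - 1)/(-1) = (½)*(-1)*(-3) = 3/2)
T(L)*(R + y) = 3*(-9 + 20)/2 = (3/2)*11 = 33/2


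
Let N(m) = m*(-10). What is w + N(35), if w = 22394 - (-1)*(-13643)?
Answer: 8401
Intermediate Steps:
N(m) = -10*m
w = 8751 (w = 22394 - 1*13643 = 22394 - 13643 = 8751)
w + N(35) = 8751 - 10*35 = 8751 - 350 = 8401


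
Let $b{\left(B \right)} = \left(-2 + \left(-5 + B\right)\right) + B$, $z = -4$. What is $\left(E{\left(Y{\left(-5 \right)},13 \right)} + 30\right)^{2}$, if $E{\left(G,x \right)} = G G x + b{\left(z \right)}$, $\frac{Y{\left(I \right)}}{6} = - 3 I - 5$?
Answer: $2191644225$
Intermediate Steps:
$b{\left(B \right)} = -7 + 2 B$ ($b{\left(B \right)} = \left(-7 + B\right) + B = -7 + 2 B$)
$Y{\left(I \right)} = -30 - 18 I$ ($Y{\left(I \right)} = 6 \left(- 3 I - 5\right) = 6 \left(-5 - 3 I\right) = -30 - 18 I$)
$E{\left(G,x \right)} = -15 + x G^{2}$ ($E{\left(G,x \right)} = G G x + \left(-7 + 2 \left(-4\right)\right) = G^{2} x - 15 = x G^{2} - 15 = -15 + x G^{2}$)
$\left(E{\left(Y{\left(-5 \right)},13 \right)} + 30\right)^{2} = \left(\left(-15 + 13 \left(-30 - -90\right)^{2}\right) + 30\right)^{2} = \left(\left(-15 + 13 \left(-30 + 90\right)^{2}\right) + 30\right)^{2} = \left(\left(-15 + 13 \cdot 60^{2}\right) + 30\right)^{2} = \left(\left(-15 + 13 \cdot 3600\right) + 30\right)^{2} = \left(\left(-15 + 46800\right) + 30\right)^{2} = \left(46785 + 30\right)^{2} = 46815^{2} = 2191644225$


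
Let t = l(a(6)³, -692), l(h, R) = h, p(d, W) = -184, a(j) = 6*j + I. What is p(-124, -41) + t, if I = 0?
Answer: 46472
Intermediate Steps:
a(j) = 6*j (a(j) = 6*j + 0 = 6*j)
t = 46656 (t = (6*6)³ = 36³ = 46656)
p(-124, -41) + t = -184 + 46656 = 46472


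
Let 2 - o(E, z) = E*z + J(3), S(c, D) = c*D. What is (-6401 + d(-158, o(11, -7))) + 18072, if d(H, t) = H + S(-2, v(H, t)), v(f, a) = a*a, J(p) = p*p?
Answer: 1713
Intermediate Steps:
J(p) = p²
v(f, a) = a²
S(c, D) = D*c
o(E, z) = -7 - E*z (o(E, z) = 2 - (E*z + 3²) = 2 - (E*z + 9) = 2 - (9 + E*z) = 2 + (-9 - E*z) = -7 - E*z)
d(H, t) = H - 2*t² (d(H, t) = H + t²*(-2) = H - 2*t²)
(-6401 + d(-158, o(11, -7))) + 18072 = (-6401 + (-158 - 2*(-7 - 1*11*(-7))²)) + 18072 = (-6401 + (-158 - 2*(-7 + 77)²)) + 18072 = (-6401 + (-158 - 2*70²)) + 18072 = (-6401 + (-158 - 2*4900)) + 18072 = (-6401 + (-158 - 9800)) + 18072 = (-6401 - 9958) + 18072 = -16359 + 18072 = 1713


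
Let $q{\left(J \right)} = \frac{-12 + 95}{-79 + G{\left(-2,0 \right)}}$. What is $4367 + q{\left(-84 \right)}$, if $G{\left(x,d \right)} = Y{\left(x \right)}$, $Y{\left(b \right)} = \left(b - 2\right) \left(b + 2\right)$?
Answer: $\frac{344910}{79} \approx 4366.0$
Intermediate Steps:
$Y{\left(b \right)} = \left(-2 + b\right) \left(2 + b\right)$
$G{\left(x,d \right)} = -4 + x^{2}$
$q{\left(J \right)} = - \frac{83}{79}$ ($q{\left(J \right)} = \frac{-12 + 95}{-79 - \left(4 - \left(-2\right)^{2}\right)} = \frac{83}{-79 + \left(-4 + 4\right)} = \frac{83}{-79 + 0} = \frac{83}{-79} = 83 \left(- \frac{1}{79}\right) = - \frac{83}{79}$)
$4367 + q{\left(-84 \right)} = 4367 - \frac{83}{79} = \frac{344910}{79}$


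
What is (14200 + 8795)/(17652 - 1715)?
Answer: 22995/15937 ≈ 1.4429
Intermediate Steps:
(14200 + 8795)/(17652 - 1715) = 22995/15937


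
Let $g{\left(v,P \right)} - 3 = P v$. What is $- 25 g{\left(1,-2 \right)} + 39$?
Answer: $14$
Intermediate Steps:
$g{\left(v,P \right)} = 3 + P v$
$- 25 g{\left(1,-2 \right)} + 39 = - 25 \left(3 - 2\right) + 39 = \left(-25\right) 1 + 39 = -25 + 39 = 14$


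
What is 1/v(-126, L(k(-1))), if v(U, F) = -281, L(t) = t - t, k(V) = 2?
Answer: -1/281 ≈ -0.0035587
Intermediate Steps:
L(t) = 0
1/v(-126, L(k(-1))) = 1/(-281) = -1/281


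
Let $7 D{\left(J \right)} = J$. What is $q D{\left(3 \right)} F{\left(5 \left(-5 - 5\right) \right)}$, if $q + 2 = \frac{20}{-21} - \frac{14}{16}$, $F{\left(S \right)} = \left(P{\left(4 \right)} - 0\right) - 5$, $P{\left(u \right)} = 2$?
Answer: $\frac{1929}{392} \approx 4.9209$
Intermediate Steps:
$F{\left(S \right)} = -3$ ($F{\left(S \right)} = \left(2 - 0\right) - 5 = \left(2 + 0\right) - 5 = 2 - 5 = -3$)
$D{\left(J \right)} = \frac{J}{7}$
$q = - \frac{643}{168}$ ($q = -2 + \left(\frac{20}{-21} - \frac{14}{16}\right) = -2 + \left(20 \left(- \frac{1}{21}\right) - \frac{7}{8}\right) = -2 - \frac{307}{168} = - \frac{643}{168} \approx -3.8274$)
$q D{\left(3 \right)} F{\left(5 \left(-5 - 5\right) \right)} = - \frac{643 \cdot \frac{1}{7} \cdot 3}{168} \left(-3\right) = \left(- \frac{643}{168}\right) \frac{3}{7} \left(-3\right) = \left(- \frac{643}{392}\right) \left(-3\right) = \frac{1929}{392}$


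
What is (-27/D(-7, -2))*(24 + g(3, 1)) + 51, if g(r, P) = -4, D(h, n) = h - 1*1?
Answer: 237/2 ≈ 118.50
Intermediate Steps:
D(h, n) = -1 + h (D(h, n) = h - 1 = -1 + h)
(-27/D(-7, -2))*(24 + g(3, 1)) + 51 = (-27/(-1 - 7))*(24 - 4) + 51 = -27/(-8)*20 + 51 = -27*(-⅛)*20 + 51 = (27/8)*20 + 51 = 135/2 + 51 = 237/2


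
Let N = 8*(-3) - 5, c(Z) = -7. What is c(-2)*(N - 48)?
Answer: 539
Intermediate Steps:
N = -29 (N = -24 - 5 = -29)
c(-2)*(N - 48) = -7*(-29 - 48) = -7*(-77) = 539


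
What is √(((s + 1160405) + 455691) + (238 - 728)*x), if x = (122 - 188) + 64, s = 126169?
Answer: √1743245 ≈ 1320.3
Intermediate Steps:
x = -2 (x = -66 + 64 = -2)
√(((s + 1160405) + 455691) + (238 - 728)*x) = √(((126169 + 1160405) + 455691) + (238 - 728)*(-2)) = √((1286574 + 455691) - 490*(-2)) = √(1742265 + 980) = √1743245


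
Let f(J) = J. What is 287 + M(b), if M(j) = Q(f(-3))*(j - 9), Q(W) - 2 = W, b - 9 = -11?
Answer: 298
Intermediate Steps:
b = -2 (b = 9 - 11 = -2)
Q(W) = 2 + W
M(j) = 9 - j (M(j) = (2 - 3)*(j - 9) = -(-9 + j) = 9 - j)
287 + M(b) = 287 + (9 - 1*(-2)) = 287 + (9 + 2) = 287 + 11 = 298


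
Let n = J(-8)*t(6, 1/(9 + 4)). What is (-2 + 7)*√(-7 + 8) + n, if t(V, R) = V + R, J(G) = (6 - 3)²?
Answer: 776/13 ≈ 59.692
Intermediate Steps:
J(G) = 9 (J(G) = 3² = 9)
t(V, R) = R + V
n = 711/13 (n = 9*(1/(9 + 4) + 6) = 9*(1/13 + 6) = 9*(79/13) = 711/13 ≈ 54.692)
(-2 + 7)*√(-7 + 8) + n = (-2 + 7)*√(-7 + 8) + 711/13 = 5*√1 + 711/13 = 5*1 + 711/13 = 5 + 711/13 = 776/13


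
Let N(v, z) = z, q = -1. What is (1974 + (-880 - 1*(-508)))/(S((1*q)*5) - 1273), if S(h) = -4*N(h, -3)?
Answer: -1602/1261 ≈ -1.2704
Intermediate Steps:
S(h) = 12 (S(h) = -4*(-3) = 12)
(1974 + (-880 - 1*(-508)))/(S((1*q)*5) - 1273) = (1974 + (-880 - 1*(-508)))/(12 - 1273) = (1974 + (-880 + 508))/(-1261) = (1974 - 372)*(-1/1261) = 1602*(-1/1261) = -1602/1261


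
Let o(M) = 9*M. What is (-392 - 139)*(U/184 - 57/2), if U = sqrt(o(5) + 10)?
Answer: 30267/2 - 531*sqrt(55)/184 ≈ 15112.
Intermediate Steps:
U = sqrt(55) (U = sqrt(9*5 + 10) = sqrt(45 + 10) = sqrt(55) ≈ 7.4162)
(-392 - 139)*(U/184 - 57/2) = (-392 - 139)*(sqrt(55)/184 - 57/2) = -531*(sqrt(55)*(1/184) - 57*1/2) = -531*(sqrt(55)/184 - 57/2) = -531*(-57/2 + sqrt(55)/184) = 30267/2 - 531*sqrt(55)/184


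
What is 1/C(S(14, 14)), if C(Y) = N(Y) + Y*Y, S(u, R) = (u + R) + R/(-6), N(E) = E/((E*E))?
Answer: 693/456560 ≈ 0.0015179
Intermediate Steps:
N(E) = 1/E (N(E) = E/(E²) = E/E² = 1/E)
S(u, R) = u + 5*R/6 (S(u, R) = (R + u) + R*(-⅙) = (R + u) - R/6 = u + 5*R/6)
C(Y) = 1/Y + Y² (C(Y) = 1/Y + Y*Y = 1/Y + Y²)
1/C(S(14, 14)) = 1/((1 + (14 + (⅚)*14)³)/(14 + (⅚)*14)) = 1/((1 + (14 + 35/3)³)/(14 + 35/3)) = 1/((1 + (77/3)³)/(77/3)) = 1/(3*(1 + 456533/27)/77) = 1/((3/77)*(456560/27)) = 1/(456560/693) = 693/456560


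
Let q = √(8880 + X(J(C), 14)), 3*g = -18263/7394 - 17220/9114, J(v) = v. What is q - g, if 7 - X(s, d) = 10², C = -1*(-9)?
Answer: 2331537/1604498 + √8787 ≈ 95.192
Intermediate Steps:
C = 9
X(s, d) = -93 (X(s, d) = 7 - 1*10² = 7 - 1*100 = 7 - 100 = -93)
g = -2331537/1604498 (g = (-18263/7394 - 17220/9114)/3 = (-18263*1/7394 - 17220*1/9114)/3 = (-18263/7394 - 410/217)/3 = (⅓)*(-6994611/1604498) = -2331537/1604498 ≈ -1.4531)
q = √8787 (q = √(8880 - 93) = √8787 ≈ 93.739)
q - g = √8787 - 1*(-2331537/1604498) = √8787 + 2331537/1604498 = 2331537/1604498 + √8787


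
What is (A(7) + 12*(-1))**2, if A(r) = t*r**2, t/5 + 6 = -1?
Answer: 2982529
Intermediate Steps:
t = -35 (t = -30 + 5*(-1) = -30 - 5 = -35)
A(r) = -35*r**2
(A(7) + 12*(-1))**2 = (-35*7**2 + 12*(-1))**2 = (-35*49 - 12)**2 = (-1715 - 12)**2 = (-1727)**2 = 2982529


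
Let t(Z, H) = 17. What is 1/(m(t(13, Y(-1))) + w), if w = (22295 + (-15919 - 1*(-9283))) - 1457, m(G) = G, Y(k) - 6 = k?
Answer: 1/14219 ≈ 7.0328e-5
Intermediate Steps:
Y(k) = 6 + k
w = 14202 (w = (22295 + (-15919 + 9283)) - 1457 = (22295 - 6636) - 1457 = 15659 - 1457 = 14202)
1/(m(t(13, Y(-1))) + w) = 1/(17 + 14202) = 1/14219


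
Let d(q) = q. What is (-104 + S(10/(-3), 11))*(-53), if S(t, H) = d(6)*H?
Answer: 2014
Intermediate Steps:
S(t, H) = 6*H
(-104 + S(10/(-3), 11))*(-53) = (-104 + 6*11)*(-53) = (-104 + 66)*(-53) = -38*(-53) = 2014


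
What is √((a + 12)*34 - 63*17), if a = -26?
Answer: I*√1547 ≈ 39.332*I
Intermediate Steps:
√((a + 12)*34 - 63*17) = √((-26 + 12)*34 - 63*17) = √(-14*34 - 1071) = √(-476 - 1071) = √(-1547) = I*√1547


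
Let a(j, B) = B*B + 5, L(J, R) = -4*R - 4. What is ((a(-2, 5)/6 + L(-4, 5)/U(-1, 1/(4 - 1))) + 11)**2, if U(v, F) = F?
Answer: 3136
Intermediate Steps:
L(J, R) = -4 - 4*R
a(j, B) = 5 + B**2 (a(j, B) = B**2 + 5 = 5 + B**2)
((a(-2, 5)/6 + L(-4, 5)/U(-1, 1/(4 - 1))) + 11)**2 = (((5 + 5**2)/6 + (-4 - 4*5)/(1/(4 - 1))) + 11)**2 = (((5 + 25)*(1/6) + (-4 - 20)/(1/3)) + 11)**2 = ((30*(1/6) - 24/1/3) + 11)**2 = ((5 - 24*3) + 11)**2 = ((5 - 72) + 11)**2 = (-67 + 11)**2 = (-56)**2 = 3136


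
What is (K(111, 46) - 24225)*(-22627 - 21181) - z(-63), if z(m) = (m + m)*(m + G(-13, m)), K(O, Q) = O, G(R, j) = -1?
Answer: 1056378048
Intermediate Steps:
z(m) = 2*m*(-1 + m) (z(m) = (m + m)*(m - 1) = (2*m)*(-1 + m) = 2*m*(-1 + m))
(K(111, 46) - 24225)*(-22627 - 21181) - z(-63) = (111 - 24225)*(-22627 - 21181) - 2*(-63)*(-1 - 63) = -24114*(-43808) - 2*(-63)*(-64) = 1056386112 - 1*8064 = 1056386112 - 8064 = 1056378048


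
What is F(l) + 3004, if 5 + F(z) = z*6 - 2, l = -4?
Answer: 2973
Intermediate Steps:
F(z) = -7 + 6*z (F(z) = -5 + (z*6 - 2) = -5 + (6*z - 2) = -5 + (-2 + 6*z) = -7 + 6*z)
F(l) + 3004 = (-7 + 6*(-4)) + 3004 = (-7 - 24) + 3004 = -31 + 3004 = 2973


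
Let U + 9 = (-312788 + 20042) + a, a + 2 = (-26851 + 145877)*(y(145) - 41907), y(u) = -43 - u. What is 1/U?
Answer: -1/5010692227 ≈ -1.9957e-10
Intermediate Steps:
a = -5010399472 (a = -2 + (-26851 + 145877)*((-43 - 1*145) - 41907) = -2 + 119026*((-43 - 145) - 41907) = -2 + 119026*(-188 - 41907) = -2 + 119026*(-42095) = -2 - 5010399470 = -5010399472)
U = -5010692227 (U = -9 + ((-312788 + 20042) - 5010399472) = -9 + (-292746 - 5010399472) = -9 - 5010692218 = -5010692227)
1/U = 1/(-5010692227) = -1/5010692227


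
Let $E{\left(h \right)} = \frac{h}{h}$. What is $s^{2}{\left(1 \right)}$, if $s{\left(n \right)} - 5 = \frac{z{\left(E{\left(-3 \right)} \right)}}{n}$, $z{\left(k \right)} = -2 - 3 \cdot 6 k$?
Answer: $225$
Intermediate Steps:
$E{\left(h \right)} = 1$
$z{\left(k \right)} = -2 - 18 k$
$s{\left(n \right)} = 5 - \frac{20}{n}$ ($s{\left(n \right)} = 5 + \frac{-2 - 18}{n} = 5 - \frac{20}{n}$)
$s^{2}{\left(1 \right)} = \left(5 - \frac{20}{1}\right)^{2} = \left(5 - 20\right)^{2} = \left(-15\right)^{2} = 225$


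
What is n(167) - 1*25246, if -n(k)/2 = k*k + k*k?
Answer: -136802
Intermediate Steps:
n(k) = -4*k² (n(k) = -2*(k*k + k*k) = -2*(k² + k²) = -4*k²)
n(167) - 1*25246 = -4*167² - 1*25246 = -4*27889 - 25246 = -111556 - 25246 = -136802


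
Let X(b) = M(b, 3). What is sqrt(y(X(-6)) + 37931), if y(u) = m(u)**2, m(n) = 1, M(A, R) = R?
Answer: 2*sqrt(9483) ≈ 194.76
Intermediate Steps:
X(b) = 3
y(u) = 1 (y(u) = 1**2 = 1)
sqrt(y(X(-6)) + 37931) = sqrt(1 + 37931) = sqrt(37932) = 2*sqrt(9483)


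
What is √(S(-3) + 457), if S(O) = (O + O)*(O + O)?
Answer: √493 ≈ 22.204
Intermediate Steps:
S(O) = 4*O² (S(O) = (2*O)*(2*O) = 4*O²)
√(S(-3) + 457) = √(4*(-3)² + 457) = √(4*9 + 457) = √(36 + 457) = √493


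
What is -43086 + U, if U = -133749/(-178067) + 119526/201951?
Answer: -516453036666707/11986936239 ≈ -43085.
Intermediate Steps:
U = 16098126847/11986936239 (U = -133749*(-1/178067) + 119526*(1/201951) = 133749/178067 + 39842/67317 = 16098126847/11986936239 ≈ 1.3430)
-43086 + U = -43086 + 16098126847/11986936239 = -516453036666707/11986936239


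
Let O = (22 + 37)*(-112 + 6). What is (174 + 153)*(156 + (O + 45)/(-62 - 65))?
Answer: 8508867/127 ≈ 66999.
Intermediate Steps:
O = -6254 (O = 59*(-106) = -6254)
(174 + 153)*(156 + (O + 45)/(-62 - 65)) = (174 + 153)*(156 + (-6254 + 45)/(-62 - 65)) = 327*(156 - 6209/(-127)) = 327*(156 - 6209*(-1/127)) = 327*(156 + 6209/127) = 327*(26021/127) = 8508867/127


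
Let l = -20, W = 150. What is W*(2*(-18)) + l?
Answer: -5420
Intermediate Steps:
W*(2*(-18)) + l = 150*(2*(-18)) - 20 = 150*(-36) - 20 = -5400 - 20 = -5420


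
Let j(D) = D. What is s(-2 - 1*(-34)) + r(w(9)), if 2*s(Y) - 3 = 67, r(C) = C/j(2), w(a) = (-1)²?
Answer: 71/2 ≈ 35.500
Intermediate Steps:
w(a) = 1
r(C) = C/2
s(Y) = 35 (s(Y) = 3/2 + (½)*67 = 3/2 + 67/2 = 35)
s(-2 - 1*(-34)) + r(w(9)) = 35 + (½)*1 = 35 + ½ = 71/2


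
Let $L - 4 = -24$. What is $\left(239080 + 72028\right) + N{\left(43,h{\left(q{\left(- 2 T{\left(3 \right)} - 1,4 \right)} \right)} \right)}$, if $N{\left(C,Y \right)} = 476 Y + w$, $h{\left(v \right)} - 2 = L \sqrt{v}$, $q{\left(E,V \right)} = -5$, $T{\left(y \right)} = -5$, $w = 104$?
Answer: $312164 - 9520 i \sqrt{5} \approx 3.1216 \cdot 10^{5} - 21287.0 i$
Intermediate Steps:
$L = -20$ ($L = 4 - 24 = -20$)
$h{\left(v \right)} = 2 - 20 \sqrt{v}$
$N{\left(C,Y \right)} = 104 + 476 Y$ ($N{\left(C,Y \right)} = 476 Y + 104 = 104 + 476 Y$)
$\left(239080 + 72028\right) + N{\left(43,h{\left(q{\left(- 2 T{\left(3 \right)} - 1,4 \right)} \right)} \right)} = \left(239080 + 72028\right) + \left(104 + 476 \left(2 - 20 \sqrt{-5}\right)\right) = 311108 + \left(104 + 476 \left(2 - 20 i \sqrt{5}\right)\right) = 311108 + \left(104 + \left(952 - 9520 i \sqrt{5}\right)\right) = 311108 + \left(1056 - 9520 i \sqrt{5}\right) = 312164 - 9520 i \sqrt{5}$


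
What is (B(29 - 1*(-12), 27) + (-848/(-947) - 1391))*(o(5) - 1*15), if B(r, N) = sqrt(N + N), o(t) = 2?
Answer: 17113577/947 - 39*sqrt(6) ≈ 17976.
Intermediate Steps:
B(r, N) = sqrt(2)*sqrt(N) (B(r, N) = sqrt(2*N) = sqrt(2)*sqrt(N))
(B(29 - 1*(-12), 27) + (-848/(-947) - 1391))*(o(5) - 1*15) = (sqrt(2)*sqrt(27) + (-848/(-947) - 1391))*(2 - 1*15) = (sqrt(2)*(3*sqrt(3)) + (-848*(-1/947) - 1391))*(2 - 15) = (3*sqrt(6) + (848/947 - 1391))*(-13) = (3*sqrt(6) - 1316429/947)*(-13) = (-1316429/947 + 3*sqrt(6))*(-13) = 17113577/947 - 39*sqrt(6)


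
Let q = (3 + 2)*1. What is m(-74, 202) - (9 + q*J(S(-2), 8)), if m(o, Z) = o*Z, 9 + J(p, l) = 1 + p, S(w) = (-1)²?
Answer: -14922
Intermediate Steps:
S(w) = 1
J(p, l) = -8 + p (J(p, l) = -9 + (1 + p) = -8 + p)
q = 5 (q = 5*1 = 5)
m(o, Z) = Z*o
m(-74, 202) - (9 + q*J(S(-2), 8)) = 202*(-74) - (9 + 5*(-8 + 1)) = -14948 - (9 + 5*(-7)) = -14948 - (9 - 35) = -14948 - 1*(-26) = -14948 + 26 = -14922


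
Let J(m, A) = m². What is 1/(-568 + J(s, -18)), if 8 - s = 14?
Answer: -1/532 ≈ -0.0018797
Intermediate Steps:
s = -6 (s = 8 - 1*14 = 8 - 14 = -6)
1/(-568 + J(s, -18)) = 1/(-568 + (-6)²) = 1/(-568 + 36) = 1/(-532) = -1/532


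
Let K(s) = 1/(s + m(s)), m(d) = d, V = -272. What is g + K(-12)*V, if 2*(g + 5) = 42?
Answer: 82/3 ≈ 27.333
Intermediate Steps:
g = 16 (g = -5 + (½)*42 = -5 + 21 = 16)
K(s) = 1/(2*s) (K(s) = 1/(s + s) = 1/(2*s))
g + K(-12)*V = 16 + ((½)/(-12))*(-272) = 16 + ((½)*(-1/12))*(-272) = 16 - 1/24*(-272) = 16 + 34/3 = 82/3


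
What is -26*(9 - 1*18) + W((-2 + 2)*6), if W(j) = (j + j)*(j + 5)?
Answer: 234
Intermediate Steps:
W(j) = 2*j*(5 + j) (W(j) = (2*j)*(5 + j) = 2*j*(5 + j))
-26*(9 - 1*18) + W((-2 + 2)*6) = -26*(9 - 1*18) + 2*((-2 + 2)*6)*(5 + (-2 + 2)*6) = -26*(9 - 18) + 2*(0*6)*(5 + 0*6) = -26*(-9) + 2*0*(5 + 0) = 234 + 2*0*5 = 234 + 0 = 234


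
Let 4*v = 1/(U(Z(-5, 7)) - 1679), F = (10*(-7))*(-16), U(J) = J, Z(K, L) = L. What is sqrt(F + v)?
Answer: sqrt(3131053662)/1672 ≈ 33.466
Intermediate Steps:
F = 1120 (F = -70*(-16) = 1120)
v = -1/6688 (v = 1/(4*(7 - 1679)) = (1/4)/(-1672) = (1/4)*(-1/1672) = -1/6688 ≈ -0.00014952)
sqrt(F + v) = sqrt(1120 - 1/6688) = sqrt(7490559/6688) = sqrt(3131053662)/1672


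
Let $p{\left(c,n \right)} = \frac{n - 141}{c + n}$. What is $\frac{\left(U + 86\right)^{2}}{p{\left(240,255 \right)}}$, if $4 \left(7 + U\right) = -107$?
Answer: $\frac{379335}{32} \approx 11854.0$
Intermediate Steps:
$U = - \frac{135}{4}$ ($U = -7 + \frac{1}{4} \left(-107\right) = -7 - \frac{107}{4} = - \frac{135}{4} \approx -33.75$)
$p{\left(c,n \right)} = \frac{-141 + n}{c + n}$
$\frac{\left(U + 86\right)^{2}}{p{\left(240,255 \right)}} = \frac{\left(- \frac{135}{4} + 86\right)^{2}}{\frac{1}{240 + 255} \left(-141 + 255\right)} = \frac{\left(\frac{209}{4}\right)^{2}}{\frac{1}{495} \cdot 114} = \frac{43681}{16 \cdot \frac{1}{495} \cdot 114} = \frac{43681}{16 \cdot \frac{38}{165}} = \frac{43681}{16} \cdot \frac{165}{38} = \frac{379335}{32}$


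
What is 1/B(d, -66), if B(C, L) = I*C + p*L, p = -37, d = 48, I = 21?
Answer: 1/3450 ≈ 0.00028986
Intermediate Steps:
B(C, L) = -37*L + 21*C (B(C, L) = 21*C - 37*L = -37*L + 21*C)
1/B(d, -66) = 1/(-37*(-66) + 21*48) = 1/(2442 + 1008) = 1/3450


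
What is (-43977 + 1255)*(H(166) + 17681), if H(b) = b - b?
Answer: -755367682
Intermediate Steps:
H(b) = 0
(-43977 + 1255)*(H(166) + 17681) = (-43977 + 1255)*(0 + 17681) = -42722*17681 = -755367682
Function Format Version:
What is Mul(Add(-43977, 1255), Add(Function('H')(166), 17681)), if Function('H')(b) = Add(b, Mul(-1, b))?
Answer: -755367682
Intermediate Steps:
Function('H')(b) = 0
Mul(Add(-43977, 1255), Add(Function('H')(166), 17681)) = Mul(Add(-43977, 1255), Add(0, 17681)) = Mul(-42722, 17681) = -755367682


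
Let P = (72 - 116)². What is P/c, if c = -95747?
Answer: -1936/95747 ≈ -0.020220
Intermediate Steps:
P = 1936 (P = (-44)² = 1936)
P/c = 1936/(-95747) = 1936*(-1/95747) = -1936/95747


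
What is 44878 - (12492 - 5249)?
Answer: 37635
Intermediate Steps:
44878 - (12492 - 5249) = 44878 - 1*7243 = 44878 - 7243 = 37635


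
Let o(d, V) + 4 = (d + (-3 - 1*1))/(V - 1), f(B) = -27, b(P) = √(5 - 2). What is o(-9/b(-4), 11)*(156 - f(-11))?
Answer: -4026/5 - 549*√3/10 ≈ -900.29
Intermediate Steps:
b(P) = √3
o(d, V) = -4 + (-4 + d)/(-1 + V) (o(d, V) = -4 + (d + (-3 - 1*1))/(V - 1) = -4 + (d + (-3 - 1))/(-1 + V) = -4 + (d - 4)/(-1 + V) = -4 + (-4 + d)/(-1 + V))
o(-9/b(-4), 11)*(156 - f(-11)) = ((-9*√3/3 - 4*11)/(-1 + 11))*(156 - 1*(-27)) = ((-3*√3 - 44)/10)*(156 + 27) = ((-3*√3 - 44)/10)*183 = ((-44 - 3*√3)/10)*183 = (-22/5 - 3*√3/10)*183 = -4026/5 - 549*√3/10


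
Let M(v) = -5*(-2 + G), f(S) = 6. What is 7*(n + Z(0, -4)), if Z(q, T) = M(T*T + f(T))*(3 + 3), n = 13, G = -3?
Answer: 1141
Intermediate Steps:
M(v) = 25 (M(v) = -5*(-2 - 3) = -5*(-5) = 25)
Z(q, T) = 150 (Z(q, T) = 25*(3 + 3) = 25*6 = 150)
7*(n + Z(0, -4)) = 7*(13 + 150) = 7*163 = 1141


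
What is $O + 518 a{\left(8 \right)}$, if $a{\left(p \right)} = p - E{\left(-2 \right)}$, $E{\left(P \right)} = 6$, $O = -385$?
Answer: $651$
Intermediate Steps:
$a{\left(p \right)} = -6 + p$ ($a{\left(p \right)} = p - 6 = -6 + p$)
$O + 518 a{\left(8 \right)} = -385 + 518 \left(-6 + 8\right) = -385 + 518 \cdot 2 = -385 + 1036 = 651$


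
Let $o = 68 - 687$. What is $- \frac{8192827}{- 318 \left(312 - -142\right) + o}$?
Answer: $\frac{8192827}{144991} \approx 56.506$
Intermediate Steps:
$o = -619$ ($o = 68 - 687 = -619$)
$- \frac{8192827}{- 318 \left(312 - -142\right) + o} = - \frac{8192827}{- 318 \left(312 - -142\right) - 619} = - \frac{8192827}{- 318 \left(312 + 142\right) - 619} = - \frac{8192827}{\left(-318\right) 454 - 619} = - \frac{8192827}{-144372 - 619} = - \frac{8192827}{-144991} = \left(-8192827\right) \left(- \frac{1}{144991}\right) = \frac{8192827}{144991}$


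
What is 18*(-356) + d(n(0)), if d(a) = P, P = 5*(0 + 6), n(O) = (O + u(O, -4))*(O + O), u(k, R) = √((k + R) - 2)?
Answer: -6378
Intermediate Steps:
u(k, R) = √(-2 + R + k) (u(k, R) = √((R + k) - 2) = √(-2 + R + k))
n(O) = 2*O*(O + √(-6 + O)) (n(O) = (O + √(-2 - 4 + O))*(O + O) = (O + √(-6 + O))*(2*O) = 2*O*(O + √(-6 + O)))
P = 30 (P = 5*6 = 30)
d(a) = 30
18*(-356) + d(n(0)) = 18*(-356) + 30 = -6408 + 30 = -6378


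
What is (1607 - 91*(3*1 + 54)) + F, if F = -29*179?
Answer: -8771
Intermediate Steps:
F = -5191
(1607 - 91*(3*1 + 54)) + F = (1607 - 91*(3*1 + 54)) - 5191 = (1607 - 91*(3 + 54)) - 5191 = (1607 - 91*57) - 5191 = (1607 - 5187) - 5191 = -3580 - 5191 = -8771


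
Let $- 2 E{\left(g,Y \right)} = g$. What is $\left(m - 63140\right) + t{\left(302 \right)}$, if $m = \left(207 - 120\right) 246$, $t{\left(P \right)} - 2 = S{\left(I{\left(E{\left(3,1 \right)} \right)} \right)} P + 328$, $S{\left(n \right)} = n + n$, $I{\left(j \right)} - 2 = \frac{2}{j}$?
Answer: $- \frac{123016}{3} \approx -41005.0$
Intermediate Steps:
$E{\left(g,Y \right)} = - \frac{g}{2}$
$I{\left(j \right)} = 2 + \frac{2}{j}$
$S{\left(n \right)} = 2 n$
$t{\left(P \right)} = 330 + \frac{4 P}{3}$ ($t{\left(P \right)} = 2 + \left(2 \left(2 + \frac{2}{\left(- \frac{1}{2}\right) 3}\right) P + 328\right) = 2 + \left(2 \left(2 + \frac{2}{- \frac{3}{2}}\right) P + 328\right) = 2 + \left(2 \left(2 + 2 \left(- \frac{2}{3}\right)\right) P + 328\right) = 2 + \left(2 \left(2 - \frac{4}{3}\right) P + 328\right) = 2 + \left(2 \cdot \frac{2}{3} P + 328\right) = 2 + \left(\frac{4 P}{3} + 328\right) = 2 + \left(328 + \frac{4 P}{3}\right) = 330 + \frac{4 P}{3}$)
$m = 21402$ ($m = 87 \cdot 246 = 21402$)
$\left(m - 63140\right) + t{\left(302 \right)} = \left(21402 - 63140\right) + \left(330 + \frac{4}{3} \cdot 302\right) = -41738 + \left(330 + \frac{1208}{3}\right) = -41738 + \frac{2198}{3} = - \frac{123016}{3}$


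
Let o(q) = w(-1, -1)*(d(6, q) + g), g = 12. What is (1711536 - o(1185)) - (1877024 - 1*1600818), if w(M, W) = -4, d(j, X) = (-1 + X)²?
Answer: 7042802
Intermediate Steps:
o(q) = -48 - 4*(-1 + q)² (o(q) = -4*((-1 + q)² + 12) = -4*(12 + (-1 + q)²) = -48 - 4*(-1 + q)²)
(1711536 - o(1185)) - (1877024 - 1*1600818) = (1711536 - (-48 - 4*(-1 + 1185)²)) - (1877024 - 1*1600818) = (1711536 - (-48 - 4*1184²)) - (1877024 - 1600818) = (1711536 - (-48 - 4*1401856)) - 1*276206 = (1711536 - (-48 - 5607424)) - 276206 = (1711536 - 1*(-5607472)) - 276206 = (1711536 + 5607472) - 276206 = 7319008 - 276206 = 7042802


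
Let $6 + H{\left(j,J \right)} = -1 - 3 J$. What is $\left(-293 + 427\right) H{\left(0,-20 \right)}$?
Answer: $7102$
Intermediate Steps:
$H{\left(j,J \right)} = -7 - 3 J$ ($H{\left(j,J \right)} = -6 - \left(1 + 3 J\right) = -7 - 3 J$)
$\left(-293 + 427\right) H{\left(0,-20 \right)} = \left(-293 + 427\right) \left(-7 - -60\right) = 134 \left(-7 + 60\right) = 134 \cdot 53 = 7102$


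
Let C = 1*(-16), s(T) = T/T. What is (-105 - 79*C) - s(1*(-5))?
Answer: 1158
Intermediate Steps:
s(T) = 1
C = -16
(-105 - 79*C) - s(1*(-5)) = (-105 - 79*(-16)) - 1*1 = (-105 + 1264) - 1 = 1159 - 1 = 1158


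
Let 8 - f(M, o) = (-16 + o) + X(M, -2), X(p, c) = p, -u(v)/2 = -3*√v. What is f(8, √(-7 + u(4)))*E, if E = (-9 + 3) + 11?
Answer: 80 - 5*√5 ≈ 68.820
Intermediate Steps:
u(v) = 6*√v (u(v) = -(-6)*√v = 6*√v)
f(M, o) = 24 - M - o (f(M, o) = 8 - ((-16 + o) + M) = 8 - (-16 + M + o) = 8 + (16 - M - o) = 24 - M - o)
E = 5 (E = -6 + 11 = 5)
f(8, √(-7 + u(4)))*E = (24 - 1*8 - √(-7 + 6*√4))*5 = (24 - 8 - √(-7 + 6*2))*5 = (24 - 8 - √(-7 + 12))*5 = (24 - 8 - √5)*5 = (16 - √5)*5 = 80 - 5*√5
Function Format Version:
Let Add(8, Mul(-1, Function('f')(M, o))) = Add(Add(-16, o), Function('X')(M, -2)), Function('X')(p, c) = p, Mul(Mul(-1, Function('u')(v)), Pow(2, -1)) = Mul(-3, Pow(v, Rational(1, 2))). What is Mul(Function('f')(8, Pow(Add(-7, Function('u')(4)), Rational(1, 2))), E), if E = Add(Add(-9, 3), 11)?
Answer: Add(80, Mul(-5, Pow(5, Rational(1, 2)))) ≈ 68.820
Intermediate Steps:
Function('u')(v) = Mul(6, Pow(v, Rational(1, 2))) (Function('u')(v) = Mul(-2, Mul(-3, Pow(v, Rational(1, 2)))) = Mul(6, Pow(v, Rational(1, 2))))
Function('f')(M, o) = Add(24, Mul(-1, M), Mul(-1, o)) (Function('f')(M, o) = Add(8, Mul(-1, Add(Add(-16, o), M))) = Add(8, Mul(-1, Add(-16, M, o))) = Add(8, Add(16, Mul(-1, M), Mul(-1, o))) = Add(24, Mul(-1, M), Mul(-1, o)))
E = 5 (E = Add(-6, 11) = 5)
Mul(Function('f')(8, Pow(Add(-7, Function('u')(4)), Rational(1, 2))), E) = Mul(Add(24, Mul(-1, 8), Mul(-1, Pow(Add(-7, Mul(6, Pow(4, Rational(1, 2)))), Rational(1, 2)))), 5) = Mul(Add(24, -8, Mul(-1, Pow(Add(-7, Mul(6, 2)), Rational(1, 2)))), 5) = Mul(Add(24, -8, Mul(-1, Pow(Add(-7, 12), Rational(1, 2)))), 5) = Mul(Add(24, -8, Mul(-1, Pow(5, Rational(1, 2)))), 5) = Mul(Add(16, Mul(-1, Pow(5, Rational(1, 2)))), 5) = Add(80, Mul(-5, Pow(5, Rational(1, 2))))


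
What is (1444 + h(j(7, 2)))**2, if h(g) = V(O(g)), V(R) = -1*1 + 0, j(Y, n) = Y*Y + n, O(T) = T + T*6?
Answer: 2082249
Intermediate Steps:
O(T) = 7*T (O(T) = T + 6*T = 7*T)
j(Y, n) = n + Y**2 (j(Y, n) = Y**2 + n = n + Y**2)
V(R) = -1 (V(R) = -1 + 0 = -1)
h(g) = -1
(1444 + h(j(7, 2)))**2 = (1444 - 1)**2 = 1443**2 = 2082249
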